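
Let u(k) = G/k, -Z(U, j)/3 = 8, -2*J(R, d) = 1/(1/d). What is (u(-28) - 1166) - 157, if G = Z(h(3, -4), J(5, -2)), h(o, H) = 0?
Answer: -9255/7 ≈ -1322.1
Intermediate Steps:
J(R, d) = -d/2
Z(U, j) = -24 (Z(U, j) = -3*8 = -24)
G = -24
u(k) = -24/k
(u(-28) - 1166) - 157 = (-24/(-28) - 1166) - 157 = (-24*(-1/28) - 1166) - 157 = (6/7 - 1166) - 157 = -8156/7 - 157 = -9255/7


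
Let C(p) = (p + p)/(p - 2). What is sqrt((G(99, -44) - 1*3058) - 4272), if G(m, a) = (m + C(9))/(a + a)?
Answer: I*sqrt(695462614)/308 ≈ 85.622*I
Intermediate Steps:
C(p) = 2*p/(-2 + p) (C(p) = (2*p)/(-2 + p) = 2*p/(-2 + p))
G(m, a) = (18/7 + m)/(2*a) (G(m, a) = (m + 2*9/(-2 + 9))/(a + a) = (m + 2*9/7)/((2*a)) = (m + 2*9*(1/7))*(1/(2*a)) = (m + 18/7)*(1/(2*a)) = (18/7 + m)*(1/(2*a)) = (18/7 + m)/(2*a))
sqrt((G(99, -44) - 1*3058) - 4272) = sqrt(((1/14)*(18 + 7*99)/(-44) - 1*3058) - 4272) = sqrt(((1/14)*(-1/44)*(18 + 693) - 3058) - 4272) = sqrt(((1/14)*(-1/44)*711 - 3058) - 4272) = sqrt((-711/616 - 3058) - 4272) = sqrt(-1884439/616 - 4272) = sqrt(-4515991/616) = I*sqrt(695462614)/308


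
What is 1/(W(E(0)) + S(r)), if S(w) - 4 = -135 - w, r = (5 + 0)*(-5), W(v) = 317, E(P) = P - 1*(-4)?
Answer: 1/211 ≈ 0.0047393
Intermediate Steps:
E(P) = 4 + P (E(P) = P + 4 = 4 + P)
r = -25 (r = 5*(-5) = -25)
S(w) = -131 - w (S(w) = 4 + (-135 - w) = -131 - w)
1/(W(E(0)) + S(r)) = 1/(317 + (-131 - 1*(-25))) = 1/(317 + (-131 + 25)) = 1/(317 - 106) = 1/211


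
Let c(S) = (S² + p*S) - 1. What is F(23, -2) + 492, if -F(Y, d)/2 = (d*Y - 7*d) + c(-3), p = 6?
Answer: 576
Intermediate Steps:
c(S) = -1 + S² + 6*S (c(S) = (S² + 6*S) - 1 = -1 + S² + 6*S)
F(Y, d) = 20 + 14*d - 2*Y*d (F(Y, d) = -2*((d*Y - 7*d) + (-1 + (-3)² + 6*(-3))) = -2*((Y*d - 7*d) + (-1 + 9 - 18)) = -2*((-7*d + Y*d) - 10) = -2*(-10 - 7*d + Y*d) = 20 + 14*d - 2*Y*d)
F(23, -2) + 492 = (20 + 14*(-2) - 2*23*(-2)) + 492 = (20 - 28 + 92) + 492 = 84 + 492 = 576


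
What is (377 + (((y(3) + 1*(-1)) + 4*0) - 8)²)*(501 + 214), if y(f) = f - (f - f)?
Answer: 295295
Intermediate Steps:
y(f) = f (y(f) = f - 1*0 = f + 0 = f)
(377 + (((y(3) + 1*(-1)) + 4*0) - 8)²)*(501 + 214) = (377 + (((3 + 1*(-1)) + 4*0) - 8)²)*(501 + 214) = (377 + (((3 - 1) + 0) - 8)²)*715 = (377 + ((2 + 0) - 8)²)*715 = (377 + (2 - 8)²)*715 = (377 + (-6)²)*715 = (377 + 36)*715 = 413*715 = 295295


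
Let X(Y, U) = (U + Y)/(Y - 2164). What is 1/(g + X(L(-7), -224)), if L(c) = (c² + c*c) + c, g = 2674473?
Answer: 2073/5544182662 ≈ 3.7391e-7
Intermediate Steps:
L(c) = c + 2*c² (L(c) = (c² + c²) + c = 2*c² + c = c + 2*c²)
X(Y, U) = (U + Y)/(-2164 + Y)
1/(g + X(L(-7), -224)) = 1/(2674473 + (-224 - 7*(1 + 2*(-7)))/(-2164 - 7*(1 + 2*(-7)))) = 1/(2674473 + (-224 - 7*(1 - 14))/(-2164 - 7*(1 - 14))) = 1/(2674473 + (-224 - 7*(-13))/(-2164 - 7*(-13))) = 1/(2674473 + (-224 + 91)/(-2164 + 91)) = 1/(2674473 - 133/(-2073)) = 1/(2674473 - 1/2073*(-133)) = 1/(2674473 + 133/2073) = 1/(5544182662/2073) = 2073/5544182662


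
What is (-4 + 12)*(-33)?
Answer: -264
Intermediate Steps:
(-4 + 12)*(-33) = 8*(-33) = -264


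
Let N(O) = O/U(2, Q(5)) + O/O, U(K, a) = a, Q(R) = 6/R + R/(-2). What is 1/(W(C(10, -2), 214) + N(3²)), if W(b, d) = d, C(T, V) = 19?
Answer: 13/2705 ≈ 0.0048059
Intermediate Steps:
Q(R) = 6/R - R/2 (Q(R) = 6/R + R*(-½) = 6/R - R/2)
N(O) = 1 - 10*O/13 (N(O) = O/(6/5 - ½*5) + O/O = O/(6*(⅕) - 5/2) + 1 = O/(6/5 - 5/2) + 1 = O/(-13/10) + 1 = O*(-10/13) + 1 = -10*O/13 + 1 = 1 - 10*O/13)
1/(W(C(10, -2), 214) + N(3²)) = 1/(214 + (1 - 10/13*3²)) = 1/(214 + (1 - 10/13*9)) = 1/(214 + (1 - 90/13)) = 1/(214 - 77/13) = 1/(2705/13) = 13/2705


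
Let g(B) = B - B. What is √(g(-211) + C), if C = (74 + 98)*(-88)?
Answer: 4*I*√946 ≈ 123.03*I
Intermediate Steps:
g(B) = 0
C = -15136 (C = 172*(-88) = -15136)
√(g(-211) + C) = √(0 - 15136) = √(-15136) = 4*I*√946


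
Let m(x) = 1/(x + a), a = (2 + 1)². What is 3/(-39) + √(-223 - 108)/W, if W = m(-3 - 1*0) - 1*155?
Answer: -1/13 - 6*I*√331/929 ≈ -0.076923 - 0.1175*I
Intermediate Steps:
a = 9 (a = 3² = 9)
m(x) = 1/(9 + x) (m(x) = 1/(x + 9) = 1/(9 + x))
W = -929/6 (W = 1/(9 + (-3 - 1*0)) - 1*155 = 1/(9 + (-3 + 0)) - 155 = 1/(9 - 3) - 155 = 1/6 - 155 = ⅙ - 155 = -929/6 ≈ -154.83)
3/(-39) + √(-223 - 108)/W = 3/(-39) + √(-223 - 108)/(-929/6) = 3*(-1/39) + √(-331)*(-6/929) = -1/13 + (I*√331)*(-6/929) = -1/13 - 6*I*√331/929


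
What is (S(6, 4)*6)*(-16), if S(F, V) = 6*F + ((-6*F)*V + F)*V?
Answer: 49536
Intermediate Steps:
S(F, V) = 6*F + V*(F - 6*F*V) (S(F, V) = 6*F + (-6*F*V + F)*V = 6*F + (F - 6*F*V)*V = 6*F + V*(F - 6*F*V))
(S(6, 4)*6)*(-16) = ((6*(6 + 4 - 6*4**2))*6)*(-16) = ((6*(6 + 4 - 6*16))*6)*(-16) = ((6*(6 + 4 - 96))*6)*(-16) = ((6*(-86))*6)*(-16) = -516*6*(-16) = -3096*(-16) = 49536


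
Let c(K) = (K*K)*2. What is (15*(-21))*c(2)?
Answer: -2520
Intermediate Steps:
c(K) = 2*K² (c(K) = K²*2 = 2*K²)
(15*(-21))*c(2) = (15*(-21))*(2*2²) = -630*4 = -315*8 = -2520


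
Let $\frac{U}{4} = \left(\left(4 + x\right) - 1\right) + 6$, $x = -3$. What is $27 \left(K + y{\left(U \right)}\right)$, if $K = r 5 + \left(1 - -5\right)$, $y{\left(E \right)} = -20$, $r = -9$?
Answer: $-1593$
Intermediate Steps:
$U = 24$ ($U = 4 \left(\left(\left(4 - 3\right) - 1\right) + 6\right) = 4 \left(\left(1 - 1\right) + 6\right) = 4 \left(0 + 6\right) = 4 \cdot 6 = 24$)
$K = -39$ ($K = \left(-9\right) 5 + \left(1 - -5\right) = -45 + \left(1 + 5\right) = -45 + 6 = -39$)
$27 \left(K + y{\left(U \right)}\right) = 27 \left(-39 - 20\right) = 27 \left(-59\right) = -1593$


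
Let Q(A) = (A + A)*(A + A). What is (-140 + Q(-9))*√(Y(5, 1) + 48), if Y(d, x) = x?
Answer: 1288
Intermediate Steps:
Q(A) = 4*A² (Q(A) = (2*A)*(2*A) = 4*A²)
(-140 + Q(-9))*√(Y(5, 1) + 48) = (-140 + 4*(-9)²)*√(1 + 48) = (-140 + 4*81)*√49 = (-140 + 324)*7 = 184*7 = 1288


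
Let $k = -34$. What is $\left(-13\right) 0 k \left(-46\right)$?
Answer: $0$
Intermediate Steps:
$\left(-13\right) 0 k \left(-46\right) = \left(-13\right) 0 \left(-34\right) \left(-46\right) = 0 \left(-34\right) \left(-46\right) = 0 \left(-46\right) = 0$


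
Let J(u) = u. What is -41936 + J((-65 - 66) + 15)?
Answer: -42052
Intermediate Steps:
-41936 + J((-65 - 66) + 15) = -41936 + ((-65 - 66) + 15) = -41936 + (-131 + 15) = -41936 - 116 = -42052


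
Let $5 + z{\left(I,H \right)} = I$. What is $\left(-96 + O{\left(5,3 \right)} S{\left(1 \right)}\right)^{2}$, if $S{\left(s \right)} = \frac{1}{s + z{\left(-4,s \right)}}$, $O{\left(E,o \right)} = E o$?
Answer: $\frac{613089}{64} \approx 9579.5$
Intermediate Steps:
$z{\left(I,H \right)} = -5 + I$
$S{\left(s \right)} = \frac{1}{-9 + s}$ ($S{\left(s \right)} = \frac{1}{s - 9} = \frac{1}{-9 + s}$)
$\left(-96 + O{\left(5,3 \right)} S{\left(1 \right)}\right)^{2} = \left(-96 + \frac{5 \cdot 3}{-9 + 1}\right)^{2} = \left(-96 + \frac{15}{-8}\right)^{2} = \left(-96 + 15 \left(- \frac{1}{8}\right)\right)^{2} = \left(-96 - \frac{15}{8}\right)^{2} = \left(- \frac{783}{8}\right)^{2} = \frac{613089}{64}$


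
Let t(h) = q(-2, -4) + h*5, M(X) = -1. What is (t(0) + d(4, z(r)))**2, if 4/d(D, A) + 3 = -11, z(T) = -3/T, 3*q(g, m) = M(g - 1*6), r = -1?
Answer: 169/441 ≈ 0.38322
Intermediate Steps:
q(g, m) = -1/3 (q(g, m) = (1/3)*(-1) = -1/3)
d(D, A) = -2/7 (d(D, A) = 4/(-3 - 11) = 4/(-14) = 4*(-1/14) = -2/7)
t(h) = -1/3 + 5*h (t(h) = -1/3 + h*5 = -1/3 + 5*h)
(t(0) + d(4, z(r)))**2 = ((-1/3 + 5*0) - 2/7)**2 = ((-1/3 + 0) - 2/7)**2 = (-1/3 - 2/7)**2 = (-13/21)**2 = 169/441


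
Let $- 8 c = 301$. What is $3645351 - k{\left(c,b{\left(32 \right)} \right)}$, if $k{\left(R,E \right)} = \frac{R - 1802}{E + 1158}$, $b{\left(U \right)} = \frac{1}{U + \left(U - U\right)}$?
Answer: $\frac{135085830875}{37057} \approx 3.6454 \cdot 10^{6}$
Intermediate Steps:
$c = - \frac{301}{8}$ ($c = \left(- \frac{1}{8}\right) 301 = - \frac{301}{8} \approx -37.625$)
$b{\left(U \right)} = \frac{1}{U}$ ($b{\left(U \right)} = \frac{1}{U + 0} = \frac{1}{U}$)
$k{\left(R,E \right)} = \frac{-1802 + R}{1158 + E}$
$3645351 - k{\left(c,b{\left(32 \right)} \right)} = 3645351 - \frac{-1802 - \frac{301}{8}}{1158 + \frac{1}{32}} = 3645351 - \frac{1}{1158 + \frac{1}{32}} \left(- \frac{14717}{8}\right) = 3645351 - \frac{1}{\frac{37057}{32}} \left(- \frac{14717}{8}\right) = 3645351 - \frac{32}{37057} \left(- \frac{14717}{8}\right) = 3645351 - - \frac{58868}{37057} = 3645351 + \frac{58868}{37057} = \frac{135085830875}{37057}$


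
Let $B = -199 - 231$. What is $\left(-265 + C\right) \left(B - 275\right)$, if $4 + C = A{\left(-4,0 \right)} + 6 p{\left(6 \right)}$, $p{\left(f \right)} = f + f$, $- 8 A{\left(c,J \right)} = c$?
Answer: $\frac{277065}{2} \approx 1.3853 \cdot 10^{5}$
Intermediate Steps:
$B = -430$
$A{\left(c,J \right)} = - \frac{c}{8}$
$p{\left(f \right)} = 2 f$
$C = \frac{137}{2}$ ($C = -4 - \left(- \frac{1}{2} - 6 \cdot 2 \cdot 6\right) = -4 + \left(\frac{1}{2} + 6 \cdot 12\right) = -4 + \left(\frac{1}{2} + 72\right) = -4 + \frac{145}{2} = \frac{137}{2} \approx 68.5$)
$\left(-265 + C\right) \left(B - 275\right) = \left(-265 + \frac{137}{2}\right) \left(-430 - 275\right) = \left(- \frac{393}{2}\right) \left(-705\right) = \frac{277065}{2}$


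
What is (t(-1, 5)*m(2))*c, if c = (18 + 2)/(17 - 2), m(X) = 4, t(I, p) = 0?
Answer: 0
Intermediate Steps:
c = 4/3 (c = 20/15 = 20*(1/15) = 4/3 ≈ 1.3333)
(t(-1, 5)*m(2))*c = (0*4)*(4/3) = 0*(4/3) = 0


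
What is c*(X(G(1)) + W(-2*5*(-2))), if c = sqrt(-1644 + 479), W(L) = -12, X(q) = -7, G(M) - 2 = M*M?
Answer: -19*I*sqrt(1165) ≈ -648.51*I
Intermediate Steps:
G(M) = 2 + M**2 (G(M) = 2 + M*M = 2 + M**2)
c = I*sqrt(1165) (c = sqrt(-1165) = I*sqrt(1165) ≈ 34.132*I)
c*(X(G(1)) + W(-2*5*(-2))) = (I*sqrt(1165))*(-7 - 12) = (I*sqrt(1165))*(-19) = -19*I*sqrt(1165)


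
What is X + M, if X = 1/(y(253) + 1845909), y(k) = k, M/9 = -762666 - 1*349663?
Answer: -18481855781681/1846162 ≈ -1.0011e+7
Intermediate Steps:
M = -10010961 (M = 9*(-762666 - 1*349663) = 9*(-762666 - 349663) = 9*(-1112329) = -10010961)
X = 1/1846162 (X = 1/(253 + 1845909) = 1/1846162 ≈ 5.4166e-7)
X + M = 1/1846162 - 10010961 = -18481855781681/1846162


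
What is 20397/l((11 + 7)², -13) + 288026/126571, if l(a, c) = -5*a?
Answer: -705022189/68348340 ≈ -10.315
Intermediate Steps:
20397/l((11 + 7)², -13) + 288026/126571 = 20397/((-5*(11 + 7)²)) + 288026/126571 = 20397/((-5*18²)) + 288026*(1/126571) = 20397/((-5*324)) + 288026/126571 = 20397/(-1620) + 288026/126571 = 20397*(-1/1620) + 288026/126571 = -6799/540 + 288026/126571 = -705022189/68348340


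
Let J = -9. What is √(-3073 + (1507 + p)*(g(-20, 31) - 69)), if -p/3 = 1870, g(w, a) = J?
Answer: √316961 ≈ 562.99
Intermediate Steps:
g(w, a) = -9
p = -5610 (p = -3*1870 = -5610)
√(-3073 + (1507 + p)*(g(-20, 31) - 69)) = √(-3073 + (1507 - 5610)*(-9 - 69)) = √(-3073 - 4103*(-78)) = √(-3073 + 320034) = √316961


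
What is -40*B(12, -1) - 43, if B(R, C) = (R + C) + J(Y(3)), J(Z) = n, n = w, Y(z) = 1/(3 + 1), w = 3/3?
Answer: -523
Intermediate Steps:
w = 1 (w = 3*(⅓) = 1)
Y(z) = ¼ (Y(z) = 1/4 = ¼)
n = 1
J(Z) = 1
B(R, C) = 1 + C + R (B(R, C) = (R + C) + 1 = (C + R) + 1 = 1 + C + R)
-40*B(12, -1) - 43 = -40*(1 - 1 + 12) - 43 = -40*12 - 43 = -480 - 43 = -523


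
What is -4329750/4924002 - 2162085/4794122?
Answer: -5233910098945/3934377719374 ≈ -1.3303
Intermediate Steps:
-4329750/4924002 - 2162085/4794122 = -4329750*1/4924002 - 2162085*1/4794122 = -721625/820667 - 2162085/4794122 = -5233910098945/3934377719374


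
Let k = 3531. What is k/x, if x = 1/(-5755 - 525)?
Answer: -22174680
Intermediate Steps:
x = -1/6280 (x = 1/(-6280) = -1/6280 ≈ -0.00015924)
k/x = 3531/(-1/6280) = 3531*(-6280) = -22174680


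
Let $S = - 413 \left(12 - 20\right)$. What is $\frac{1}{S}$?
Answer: $\frac{1}{3304} \approx 0.00030266$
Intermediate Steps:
$S = 3304$ ($S = - 413 \left(12 - 20\right) = \left(-413\right) \left(-8\right) = 3304$)
$\frac{1}{S} = \frac{1}{3304}$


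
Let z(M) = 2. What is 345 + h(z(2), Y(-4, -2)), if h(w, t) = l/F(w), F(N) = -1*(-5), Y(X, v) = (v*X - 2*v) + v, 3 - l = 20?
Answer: 1708/5 ≈ 341.60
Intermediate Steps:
l = -17 (l = 3 - 1*20 = 3 - 20 = -17)
Y(X, v) = -v + X*v (Y(X, v) = (X*v - 2*v) + v = (-2*v + X*v) + v = -v + X*v)
F(N) = 5
h(w, t) = -17/5
345 + h(z(2), Y(-4, -2)) = 345 - 17/5 = 1708/5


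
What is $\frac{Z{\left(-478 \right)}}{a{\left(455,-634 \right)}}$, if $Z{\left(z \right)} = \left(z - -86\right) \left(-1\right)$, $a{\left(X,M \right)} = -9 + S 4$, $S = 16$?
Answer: $\frac{392}{55} \approx 7.1273$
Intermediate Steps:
$a{\left(X,M \right)} = 55$ ($a{\left(X,M \right)} = -9 + 16 \cdot 4 = -9 + 64 = 55$)
$Z{\left(z \right)} = -86 - z$ ($Z{\left(z \right)} = \left(z + 86\right) \left(-1\right) = \left(86 + z\right) \left(-1\right) = -86 - z$)
$\frac{Z{\left(-478 \right)}}{a{\left(455,-634 \right)}} = \frac{-86 - -478}{55} = \left(-86 + 478\right) \frac{1}{55} = 392 \cdot \frac{1}{55} = \frac{392}{55}$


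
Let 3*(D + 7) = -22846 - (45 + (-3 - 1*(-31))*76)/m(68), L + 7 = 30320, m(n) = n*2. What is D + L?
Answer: 9255619/408 ≈ 22685.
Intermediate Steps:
m(n) = 2*n
L = 30313 (L = -7 + 30320 = 30313)
D = -3112085/408 (D = -7 + (-22846 - (45 + (-3 - 1*(-31))*76)/(2*68))/3 = -7 + (-22846 - (45 + (-3 + 31)*76)/136)/3 = -7 + (-22846 - (45 + 28*76)/136)/3 = -7 + (-22846 - (45 + 2128)/136)/3 = -7 + (-22846 - 2173/136)/3 = -7 + (⅓)*(-3109229/136) = -7 - 3109229/408 = -3112085/408 ≈ -7627.7)
D + L = -3112085/408 + 30313 = 9255619/408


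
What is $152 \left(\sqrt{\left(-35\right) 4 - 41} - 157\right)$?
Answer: $-23864 + 152 i \sqrt{181} \approx -23864.0 + 2045.0 i$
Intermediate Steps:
$152 \left(\sqrt{\left(-35\right) 4 - 41} - 157\right) = 152 \left(\sqrt{-140 - 41} - 157\right) = 152 \left(\sqrt{-181} - 157\right) = 152 \left(i \sqrt{181} - 157\right) = 152 \left(-157 + i \sqrt{181}\right) = -23864 + 152 i \sqrt{181}$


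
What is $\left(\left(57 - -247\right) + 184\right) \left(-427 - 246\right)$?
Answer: $-328424$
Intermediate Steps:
$\left(\left(57 - -247\right) + 184\right) \left(-427 - 246\right) = \left(\left(57 + 247\right) + 184\right) \left(-673\right) = \left(304 + 184\right) \left(-673\right) = 488 \left(-673\right) = -328424$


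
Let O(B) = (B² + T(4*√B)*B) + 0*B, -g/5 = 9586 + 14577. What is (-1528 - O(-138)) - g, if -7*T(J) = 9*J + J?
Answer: 100243 - 5520*I*√138/7 ≈ 1.0024e+5 - 9263.6*I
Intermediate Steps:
T(J) = -10*J/7 (T(J) = -(9*J + J)/7 = -10*J/7)
g = -120815 (g = -5*(9586 + 14577) = -5*24163 = -120815)
O(B) = B² - 40*B^(3/2)/7 (O(B) = (B² + (-40*√B/7)*B) + 0*B = (B² + (-40*√B/7)*B) + 0 = (B² - 40*B^(3/2)/7) + 0 = B² - 40*B^(3/2)/7)
(-1528 - O(-138)) - g = (-1528 - ((-138)² - (-5520)*I*√138/7)) - 1*(-120815) = (-1528 - (19044 - (-5520)*I*√138/7)) + 120815 = (-1528 - (19044 + 5520*I*√138/7)) + 120815 = (-1528 + (-19044 - 5520*I*√138/7)) + 120815 = (-20572 - 5520*I*√138/7) + 120815 = 100243 - 5520*I*√138/7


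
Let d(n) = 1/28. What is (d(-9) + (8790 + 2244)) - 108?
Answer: 305929/28 ≈ 10926.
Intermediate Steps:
d(n) = 1/28
(d(-9) + (8790 + 2244)) - 108 = (1/28 + (8790 + 2244)) - 108 = (1/28 + 11034) - 108 = 308953/28 - 108 = 305929/28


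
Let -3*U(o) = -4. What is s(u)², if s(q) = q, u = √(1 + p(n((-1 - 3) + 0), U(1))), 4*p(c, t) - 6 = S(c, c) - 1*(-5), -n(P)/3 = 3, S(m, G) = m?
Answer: 3/2 ≈ 1.5000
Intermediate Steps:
U(o) = 4/3 (U(o) = -⅓*(-4) = 4/3)
n(P) = -9 (n(P) = -3*3 = -9)
p(c, t) = 11/4 + c/4 (p(c, t) = 3/2 + (c - 1*(-5))/4 = 3/2 + (c + 5)/4 = 3/2 + (5 + c)/4 = 3/2 + (5/4 + c/4) = 11/4 + c/4)
u = √6/2 (u = √(1 + (11/4 + (¼)*(-9))) = √(1 + (11/4 - 9/4)) = √(1 + ½) = √(3/2) = √6/2 ≈ 1.2247)
s(u)² = (√6/2)² = 3/2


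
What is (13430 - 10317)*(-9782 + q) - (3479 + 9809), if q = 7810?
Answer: -6152124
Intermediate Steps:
(13430 - 10317)*(-9782 + q) - (3479 + 9809) = (13430 - 10317)*(-9782 + 7810) - (3479 + 9809) = 3113*(-1972) - 1*13288 = -6138836 - 13288 = -6152124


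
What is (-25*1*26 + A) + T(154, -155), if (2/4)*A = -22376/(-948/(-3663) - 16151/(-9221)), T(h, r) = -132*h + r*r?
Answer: -434889223703/22634207 ≈ -19214.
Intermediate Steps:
T(h, r) = r**2 - 132*h (T(h, r) = -132*h + r**2 = r**2 - 132*h)
A = -503855652432/22634207 (A = 2*(-22376/(-948/(-3663) - 16151/(-9221))) = 2*(-22376/(-948*(-1/3663) - 16151*(-1/9221))) = 2*(-22376/(316/1221 + 16151/9221)) = 2*(-22376/22634207/11258841) = 2*(-22376*11258841/22634207) = 2*(-251927826216/22634207) = -503855652432/22634207 ≈ -22261.)
(-25*1*26 + A) + T(154, -155) = (-25*1*26 - 503855652432/22634207) + ((-155)**2 - 132*154) = (-25*26 - 503855652432/22634207) + (24025 - 20328) = (-650 - 503855652432/22634207) + 3697 = -518567886982/22634207 + 3697 = -434889223703/22634207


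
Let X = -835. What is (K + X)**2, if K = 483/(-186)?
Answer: 2696828761/3844 ≈ 7.0157e+5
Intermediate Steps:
K = -161/62 (K = 483*(-1/186) = -161/62 ≈ -2.5968)
(K + X)**2 = (-161/62 - 835)**2 = (-51931/62)**2 = 2696828761/3844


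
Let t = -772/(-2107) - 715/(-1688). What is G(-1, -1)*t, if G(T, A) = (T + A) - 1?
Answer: -8428923/3556616 ≈ -2.3699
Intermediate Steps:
G(T, A) = -1 + A + T (G(T, A) = (A + T) - 1 = -1 + A + T)
t = 2809641/3556616 (t = -772*(-1/2107) - 715*(-1/1688) = 772/2107 + 715/1688 = 2809641/3556616 ≈ 0.78998)
G(-1, -1)*t = (-1 - 1 - 1)*(2809641/3556616) = -3*2809641/3556616 = -8428923/3556616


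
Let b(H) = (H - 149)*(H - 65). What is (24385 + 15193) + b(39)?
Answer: 42438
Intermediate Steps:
b(H) = (-149 + H)*(-65 + H)
(24385 + 15193) + b(39) = (24385 + 15193) + (9685 + 39**2 - 214*39) = 39578 + (9685 + 1521 - 8346) = 39578 + 2860 = 42438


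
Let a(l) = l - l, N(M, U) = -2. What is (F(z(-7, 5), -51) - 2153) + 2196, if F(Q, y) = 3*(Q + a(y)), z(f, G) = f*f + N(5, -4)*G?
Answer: 160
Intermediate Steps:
a(l) = 0
z(f, G) = f² - 2*G (z(f, G) = f*f - 2*G = f² - 2*G)
F(Q, y) = 3*Q (F(Q, y) = 3*(Q + 0) = 3*Q)
(F(z(-7, 5), -51) - 2153) + 2196 = (3*((-7)² - 2*5) - 2153) + 2196 = (3*(49 - 10) - 2153) + 2196 = (3*39 - 2153) + 2196 = (117 - 2153) + 2196 = -2036 + 2196 = 160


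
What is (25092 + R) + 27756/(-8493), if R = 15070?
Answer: 113689370/2831 ≈ 40159.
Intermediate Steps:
(25092 + R) + 27756/(-8493) = (25092 + 15070) + 27756/(-8493) = 40162 + 27756*(-1/8493) = 40162 - 9252/2831 = 113689370/2831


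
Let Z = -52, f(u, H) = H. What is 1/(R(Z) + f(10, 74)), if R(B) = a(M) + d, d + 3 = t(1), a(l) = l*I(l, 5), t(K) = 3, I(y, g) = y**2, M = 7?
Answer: 1/417 ≈ 0.0023981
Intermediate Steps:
a(l) = l**3 (a(l) = l*l**2 = l**3)
d = 0 (d = -3 + 3 = 0)
R(B) = 343 (R(B) = 7**3 + 0 = 343 + 0 = 343)
1/(R(Z) + f(10, 74)) = 1/(343 + 74) = 1/417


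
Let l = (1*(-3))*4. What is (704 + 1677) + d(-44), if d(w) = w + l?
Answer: 2325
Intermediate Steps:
l = -12 (l = -3*4 = -12)
d(w) = -12 + w (d(w) = w - 12 = -12 + w)
(704 + 1677) + d(-44) = (704 + 1677) + (-12 - 44) = 2381 - 56 = 2325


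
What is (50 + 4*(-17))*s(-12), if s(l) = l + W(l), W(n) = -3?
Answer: 270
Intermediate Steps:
s(l) = -3 + l (s(l) = l - 3 = -3 + l)
(50 + 4*(-17))*s(-12) = (50 + 4*(-17))*(-3 - 12) = (50 - 68)*(-15) = -18*(-15) = 270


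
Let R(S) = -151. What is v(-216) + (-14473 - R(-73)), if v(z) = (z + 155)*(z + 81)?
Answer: -6087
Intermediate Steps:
v(z) = (81 + z)*(155 + z) (v(z) = (155 + z)*(81 + z) = (81 + z)*(155 + z))
v(-216) + (-14473 - R(-73)) = (12555 + (-216)² + 236*(-216)) + (-14473 - 1*(-151)) = (12555 + 46656 - 50976) + (-14473 + 151) = 8235 - 14322 = -6087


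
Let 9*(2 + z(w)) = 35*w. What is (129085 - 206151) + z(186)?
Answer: -229034/3 ≈ -76345.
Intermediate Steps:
z(w) = -2 + 35*w/9 (z(w) = -2 + (35*w)/9 = -2 + 35*w/9)
(129085 - 206151) + z(186) = (129085 - 206151) + (-2 + (35/9)*186) = -77066 + (-2 + 2170/3) = -77066 + 2164/3 = -229034/3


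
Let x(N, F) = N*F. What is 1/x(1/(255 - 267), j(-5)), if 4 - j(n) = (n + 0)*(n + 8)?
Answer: -12/19 ≈ -0.63158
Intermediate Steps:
j(n) = 4 - n*(8 + n) (j(n) = 4 - (n + 0)*(n + 8) = 4 - n*(8 + n))
x(N, F) = F*N
1/x(1/(255 - 267), j(-5)) = 1/((4 - 1*(-5)² - 8*(-5))/(255 - 267)) = 1/((4 - 1*25 + 40)/(-12)) = 1/((4 - 25 + 40)*(-1/12)) = 1/(19*(-1/12)) = 1/(-19/12) = -12/19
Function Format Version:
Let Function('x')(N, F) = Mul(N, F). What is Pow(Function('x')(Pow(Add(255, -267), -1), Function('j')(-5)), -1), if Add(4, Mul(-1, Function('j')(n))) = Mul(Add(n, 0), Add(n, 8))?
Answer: Rational(-12, 19) ≈ -0.63158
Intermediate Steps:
Function('j')(n) = Add(4, Mul(-1, n, Add(8, n))) (Function('j')(n) = Add(4, Mul(-1, Mul(Add(n, 0), Add(n, 8)))) = Add(4, Mul(-1, Mul(n, Add(8, n)))) = Add(4, Mul(-1, n, Add(8, n))))
Function('x')(N, F) = Mul(F, N)
Pow(Function('x')(Pow(Add(255, -267), -1), Function('j')(-5)), -1) = Pow(Mul(Add(4, Mul(-1, Pow(-5, 2)), Mul(-8, -5)), Pow(Add(255, -267), -1)), -1) = Pow(Mul(Add(4, Mul(-1, 25), 40), Pow(-12, -1)), -1) = Pow(Mul(Add(4, -25, 40), Rational(-1, 12)), -1) = Pow(Mul(19, Rational(-1, 12)), -1) = Pow(Rational(-19, 12), -1) = Rational(-12, 19)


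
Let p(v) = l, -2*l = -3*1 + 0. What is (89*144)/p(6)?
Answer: 8544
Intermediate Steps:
l = 3/2 (l = -(-3*1 + 0)/2 = -(-3 + 0)/2 = -½*(-3) = 3/2 ≈ 1.5000)
p(v) = 3/2
(89*144)/p(6) = (89*144)/(3/2) = 12816*(⅔) = 8544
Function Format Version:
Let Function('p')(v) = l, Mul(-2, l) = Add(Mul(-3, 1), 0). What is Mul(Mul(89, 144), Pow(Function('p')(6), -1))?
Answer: 8544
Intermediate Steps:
l = Rational(3, 2) (l = Mul(Rational(-1, 2), Add(Mul(-3, 1), 0)) = Mul(Rational(-1, 2), Add(-3, 0)) = Mul(Rational(-1, 2), -3) = Rational(3, 2) ≈ 1.5000)
Function('p')(v) = Rational(3, 2)
Mul(Mul(89, 144), Pow(Function('p')(6), -1)) = Mul(Mul(89, 144), Pow(Rational(3, 2), -1)) = Mul(12816, Rational(2, 3)) = 8544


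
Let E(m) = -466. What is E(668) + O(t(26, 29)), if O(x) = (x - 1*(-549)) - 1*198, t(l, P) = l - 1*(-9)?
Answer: -80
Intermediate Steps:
t(l, P) = 9 + l (t(l, P) = l + 9 = 9 + l)
O(x) = 351 + x (O(x) = (x + 549) - 198 = (549 + x) - 198 = 351 + x)
E(668) + O(t(26, 29)) = -466 + (351 + (9 + 26)) = -466 + (351 + 35) = -466 + 386 = -80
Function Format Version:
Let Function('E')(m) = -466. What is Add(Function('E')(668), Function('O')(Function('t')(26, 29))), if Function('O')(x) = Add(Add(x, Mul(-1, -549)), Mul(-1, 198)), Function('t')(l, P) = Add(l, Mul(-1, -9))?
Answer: -80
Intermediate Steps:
Function('t')(l, P) = Add(9, l) (Function('t')(l, P) = Add(l, 9) = Add(9, l))
Function('O')(x) = Add(351, x) (Function('O')(x) = Add(Add(x, 549), -198) = Add(Add(549, x), -198) = Add(351, x))
Add(Function('E')(668), Function('O')(Function('t')(26, 29))) = Add(-466, Add(351, Add(9, 26))) = Add(-466, Add(351, 35)) = Add(-466, 386) = -80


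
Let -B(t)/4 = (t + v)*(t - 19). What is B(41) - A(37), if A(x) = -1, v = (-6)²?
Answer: -6775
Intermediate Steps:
v = 36
B(t) = -4*(-19 + t)*(36 + t) (B(t) = -4*(t + 36)*(t - 19) = -4*(36 + t)*(-19 + t) = -4*(-19 + t)*(36 + t))
B(41) - A(37) = (2736 - 68*41 - 4*41²) - 1*(-1) = (2736 - 2788 - 4*1681) + 1 = (2736 - 2788 - 6724) + 1 = -6776 + 1 = -6775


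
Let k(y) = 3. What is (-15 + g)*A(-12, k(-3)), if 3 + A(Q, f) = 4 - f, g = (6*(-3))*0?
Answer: 30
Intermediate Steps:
g = 0 (g = -18*0 = 0)
A(Q, f) = 1 - f (A(Q, f) = -3 + (4 - f) = 1 - f)
(-15 + g)*A(-12, k(-3)) = (-15 + 0)*(1 - 1*3) = -15*(1 - 3) = -15*(-2) = 30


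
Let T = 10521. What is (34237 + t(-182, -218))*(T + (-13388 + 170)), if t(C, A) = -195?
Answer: -91811274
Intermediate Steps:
(34237 + t(-182, -218))*(T + (-13388 + 170)) = (34237 - 195)*(10521 + (-13388 + 170)) = 34042*(10521 - 13218) = 34042*(-2697) = -91811274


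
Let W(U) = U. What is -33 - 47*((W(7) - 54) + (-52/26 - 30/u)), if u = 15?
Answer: 2364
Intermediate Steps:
-33 - 47*((W(7) - 54) + (-52/26 - 30/u)) = -33 - 47*((7 - 54) + (-52/26 - 30/15)) = -33 - 47*(-47 + (-52*1/26 - 30*1/15)) = -33 - 47*(-47 + (-2 - 2)) = -33 - 47*(-47 - 4) = -33 - 47*(-51) = -33 + 2397 = 2364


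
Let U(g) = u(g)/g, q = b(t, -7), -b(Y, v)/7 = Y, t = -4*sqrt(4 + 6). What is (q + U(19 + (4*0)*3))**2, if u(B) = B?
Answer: 7841 + 56*sqrt(10) ≈ 8018.1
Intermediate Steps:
t = -4*sqrt(10) ≈ -12.649
b(Y, v) = -7*Y
q = 28*sqrt(10) (q = -(-28)*sqrt(10) = 28*sqrt(10) ≈ 88.544)
U(g) = 1 (U(g) = g/g = 1)
(q + U(19 + (4*0)*3))**2 = (28*sqrt(10) + 1)**2 = (1 + 28*sqrt(10))**2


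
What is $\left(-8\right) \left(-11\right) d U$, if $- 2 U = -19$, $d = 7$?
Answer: $5852$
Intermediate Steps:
$U = \frac{19}{2}$ ($U = \left(- \frac{1}{2}\right) \left(-19\right) = \frac{19}{2} \approx 9.5$)
$\left(-8\right) \left(-11\right) d U = \left(-8\right) \left(-11\right) 7 \cdot \frac{19}{2} = 88 \cdot 7 \cdot \frac{19}{2} = 616 \cdot \frac{19}{2} = 5852$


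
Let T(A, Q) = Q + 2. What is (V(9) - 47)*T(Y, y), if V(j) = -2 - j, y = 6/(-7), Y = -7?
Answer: -464/7 ≈ -66.286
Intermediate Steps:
y = -6/7 (y = 6*(-⅐) = -6/7 ≈ -0.85714)
T(A, Q) = 2 + Q
(V(9) - 47)*T(Y, y) = ((-2 - 1*9) - 47)*(2 - 6/7) = ((-2 - 9) - 47)*(8/7) = (-11 - 47)*(8/7) = -58*8/7 = -464/7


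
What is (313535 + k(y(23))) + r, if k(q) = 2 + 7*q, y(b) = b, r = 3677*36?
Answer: 446070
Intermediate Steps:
r = 132372
(313535 + k(y(23))) + r = (313535 + (2 + 7*23)) + 132372 = (313535 + (2 + 161)) + 132372 = (313535 + 163) + 132372 = 313698 + 132372 = 446070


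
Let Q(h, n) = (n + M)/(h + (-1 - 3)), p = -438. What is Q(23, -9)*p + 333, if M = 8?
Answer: 6765/19 ≈ 356.05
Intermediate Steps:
Q(h, n) = (8 + n)/(-4 + h) (Q(h, n) = (n + 8)/(h + (-1 - 3)) = (8 + n)/(h - 4) = (8 + n)/(-4 + h))
Q(23, -9)*p + 333 = ((8 - 9)/(-4 + 23))*(-438) + 333 = (-1/19)*(-438) + 333 = ((1/19)*(-1))*(-438) + 333 = -1/19*(-438) + 333 = 438/19 + 333 = 6765/19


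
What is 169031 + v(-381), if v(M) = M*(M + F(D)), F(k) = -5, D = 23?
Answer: 316097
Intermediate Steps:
v(M) = M*(-5 + M) (v(M) = M*(M - 5) = M*(-5 + M))
169031 + v(-381) = 169031 - 381*(-5 - 381) = 169031 - 381*(-386) = 169031 + 147066 = 316097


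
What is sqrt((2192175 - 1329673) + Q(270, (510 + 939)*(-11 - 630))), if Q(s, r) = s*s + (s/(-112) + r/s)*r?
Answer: sqrt(1279323366170)/20 ≈ 56554.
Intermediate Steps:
Q(s, r) = s**2 + r*(-s/112 + r/s) (Q(s, r) = s**2 + (s*(-1/112) + r/s)*r = s**2 + (-s/112 + r/s)*r = s**2 + r*(-s/112 + r/s))
sqrt((2192175 - 1329673) + Q(270, (510 + 939)*(-11 - 630))) = sqrt((2192175 - 1329673) + (270**2 + ((510 + 939)*(-11 - 630))**2/270 - 1/112*(510 + 939)*(-11 - 630)*270)) = sqrt(862502 + (72900 + (1449*(-641))**2*(1/270) - 1/112*1449*(-641)*270)) = sqrt(862502 + (72900 + (-928809)**2*(1/270) - 1/112*(-928809)*270)) = sqrt(862502 + (72900 + 862686158481*(1/270) + 17912745/8)) = sqrt(862502 + (72900 + 31951339203/10 + 17912745/8)) = sqrt(862502 + 127897836537/40) = sqrt(127932336617/40) = sqrt(1279323366170)/20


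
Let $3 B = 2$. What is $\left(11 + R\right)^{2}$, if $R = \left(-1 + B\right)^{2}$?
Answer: $\frac{10000}{81} \approx 123.46$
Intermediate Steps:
$B = \frac{2}{3}$ ($B = \frac{1}{3} \cdot 2 = \frac{2}{3} \approx 0.66667$)
$R = \frac{1}{9}$ ($R = \left(-1 + \frac{2}{3}\right)^{2} = \left(- \frac{1}{3}\right)^{2} = \frac{1}{9} \approx 0.11111$)
$\left(11 + R\right)^{2} = \left(11 + \frac{1}{9}\right)^{2} = \left(\frac{100}{9}\right)^{2} = \frac{10000}{81}$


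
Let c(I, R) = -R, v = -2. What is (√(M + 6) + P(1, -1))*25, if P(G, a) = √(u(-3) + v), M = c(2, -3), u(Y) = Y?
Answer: 75 + 25*I*√5 ≈ 75.0 + 55.902*I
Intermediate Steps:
M = 3 (M = -1*(-3) = 3)
P(G, a) = I*√5 (P(G, a) = √(-3 - 2) = √(-5) = I*√5)
(√(M + 6) + P(1, -1))*25 = (√(3 + 6) + I*√5)*25 = (√9 + I*√5)*25 = (3 + I*√5)*25 = 75 + 25*I*√5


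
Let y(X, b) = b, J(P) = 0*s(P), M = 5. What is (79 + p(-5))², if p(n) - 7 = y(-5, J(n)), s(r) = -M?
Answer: 7396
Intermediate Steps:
s(r) = -5 (s(r) = -1*5 = -5)
J(P) = 0 (J(P) = 0*(-5) = 0)
p(n) = 7 (p(n) = 7 + 0 = 7)
(79 + p(-5))² = (79 + 7)² = 86² = 7396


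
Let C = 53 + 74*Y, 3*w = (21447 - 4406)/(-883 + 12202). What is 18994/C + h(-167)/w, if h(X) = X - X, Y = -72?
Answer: -18994/5275 ≈ -3.6008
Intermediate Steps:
h(X) = 0
w = 17041/33957 (w = ((21447 - 4406)/(-883 + 12202))/3 = (17041/11319)/3 = (17041*(1/11319))/3 = (⅓)*(17041/11319) = 17041/33957 ≈ 0.50184)
C = -5275 (C = 53 + 74*(-72) = 53 - 5328 = -5275)
18994/C + h(-167)/w = 18994/(-5275) + 0/(17041/33957) = 18994*(-1/5275) + 0*(33957/17041) = -18994/5275 + 0 = -18994/5275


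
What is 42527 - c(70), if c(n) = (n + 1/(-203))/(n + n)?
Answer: 1208603131/28420 ≈ 42527.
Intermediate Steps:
c(n) = (-1/203 + n)/(2*n) (c(n) = (n - 1/203)/((2*n)) = (-1/203 + n)*(1/(2*n)) = (-1/203 + n)/(2*n))
42527 - c(70) = 42527 - (-1 + 203*70)/(406*70) = 42527 - (-1 + 14210)/(406*70) = 42527 - 14209/(406*70) = 42527 - 1*14209/28420 = 42527 - 14209/28420 = 1208603131/28420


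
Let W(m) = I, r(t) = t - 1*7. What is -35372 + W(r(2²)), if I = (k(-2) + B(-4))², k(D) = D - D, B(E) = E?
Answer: -35356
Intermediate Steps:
k(D) = 0
I = 16 (I = (0 - 4)² = (-4)² = 16)
r(t) = -7 + t (r(t) = t - 7 = -7 + t)
W(m) = 16
-35372 + W(r(2²)) = -35372 + 16 = -35356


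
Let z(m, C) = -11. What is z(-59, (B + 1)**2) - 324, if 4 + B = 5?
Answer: -335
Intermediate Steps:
B = 1 (B = -4 + 5 = 1)
z(-59, (B + 1)**2) - 324 = -11 - 324 = -335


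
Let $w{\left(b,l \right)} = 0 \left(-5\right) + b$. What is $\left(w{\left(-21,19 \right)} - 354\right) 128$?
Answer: $-48000$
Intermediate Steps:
$w{\left(b,l \right)} = b$ ($w{\left(b,l \right)} = 0 + b = b$)
$\left(w{\left(-21,19 \right)} - 354\right) 128 = \left(-21 - 354\right) 128 = \left(-375\right) 128 = -48000$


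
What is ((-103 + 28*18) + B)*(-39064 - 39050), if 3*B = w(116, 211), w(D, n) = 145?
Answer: -35099224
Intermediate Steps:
B = 145/3 (B = (⅓)*145 = 145/3 ≈ 48.333)
((-103 + 28*18) + B)*(-39064 - 39050) = ((-103 + 28*18) + 145/3)*(-39064 - 39050) = ((-103 + 504) + 145/3)*(-78114) = (401 + 145/3)*(-78114) = (1348/3)*(-78114) = -35099224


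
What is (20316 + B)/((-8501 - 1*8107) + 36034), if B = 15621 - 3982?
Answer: 2905/1766 ≈ 1.6450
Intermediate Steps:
B = 11639
(20316 + B)/((-8501 - 1*8107) + 36034) = (20316 + 11639)/((-8501 - 1*8107) + 36034) = 31955/((-8501 - 8107) + 36034) = 31955/(-16608 + 36034) = 31955/19426 = 31955*(1/19426) = 2905/1766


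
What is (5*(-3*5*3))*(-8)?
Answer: 1800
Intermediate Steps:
(5*(-3*5*3))*(-8) = (5*(-15*3))*(-8) = (5*(-45))*(-8) = -225*(-8) = 1800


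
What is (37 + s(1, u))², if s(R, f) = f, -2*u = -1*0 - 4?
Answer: 1521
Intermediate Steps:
u = 2 (u = -(-1*0 - 4)/2 = -(0 - 4)/2 = -½*(-4) = 2)
(37 + s(1, u))² = (37 + 2)² = 39² = 1521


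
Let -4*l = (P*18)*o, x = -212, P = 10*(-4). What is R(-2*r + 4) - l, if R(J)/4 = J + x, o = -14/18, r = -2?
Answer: -676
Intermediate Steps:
P = -40
o = -7/9 (o = -14*1/18 = -7/9 ≈ -0.77778)
R(J) = -848 + 4*J (R(J) = 4*(J - 212) = 4*(-212 + J) = -848 + 4*J)
l = -140 (l = -(-40*18)*(-7)/(4*9) = -(-180)*(-7)/9 = -¼*560 = -140)
R(-2*r + 4) - l = (-848 + 4*(-2*(-2) + 4)) - 1*(-140) = (-848 + 4*(4 + 4)) + 140 = (-848 + 4*8) + 140 = (-848 + 32) + 140 = -816 + 140 = -676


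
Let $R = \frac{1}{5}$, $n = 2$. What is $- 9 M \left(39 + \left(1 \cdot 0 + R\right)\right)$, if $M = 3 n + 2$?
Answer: $- \frac{14112}{5} \approx -2822.4$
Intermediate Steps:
$M = 8$ ($M = 3 \cdot 2 + 2 = 6 + 2 = 8$)
$R = \frac{1}{5} \approx 0.2$
$- 9 M \left(39 + \left(1 \cdot 0 + R\right)\right) = - 9 \cdot 8 \left(39 + \left(1 \cdot 0 + \frac{1}{5}\right)\right) = - 9 \cdot 8 \left(39 + \left(0 + \frac{1}{5}\right)\right) = - 9 \cdot 8 \left(39 + \frac{1}{5}\right) = - 9 \cdot 8 \cdot \frac{196}{5} = \left(-9\right) \frac{1568}{5} = - \frac{14112}{5}$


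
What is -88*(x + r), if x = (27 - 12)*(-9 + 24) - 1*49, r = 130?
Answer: -26928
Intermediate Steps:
x = 176 (x = 15*15 - 49 = 225 - 49 = 176)
-88*(x + r) = -88*(176 + 130) = -88*306 = -26928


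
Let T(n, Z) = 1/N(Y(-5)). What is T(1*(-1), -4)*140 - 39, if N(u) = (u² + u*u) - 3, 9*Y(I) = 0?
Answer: -257/3 ≈ -85.667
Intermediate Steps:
Y(I) = 0 (Y(I) = (⅑)*0 = 0)
N(u) = -3 + 2*u² (N(u) = (u² + u²) - 3 = 2*u² - 3 = -3 + 2*u²)
T(n, Z) = -⅓ (T(n, Z) = 1/(-3 + 2*0²) = 1/(-3 + 2*0) = 1/(-3 + 0) = 1/(-3) = -⅓)
T(1*(-1), -4)*140 - 39 = -⅓*140 - 39 = -140/3 - 39 = -257/3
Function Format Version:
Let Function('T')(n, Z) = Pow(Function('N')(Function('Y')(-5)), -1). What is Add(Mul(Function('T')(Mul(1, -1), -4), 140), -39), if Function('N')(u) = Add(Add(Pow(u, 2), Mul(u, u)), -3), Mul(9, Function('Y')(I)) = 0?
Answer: Rational(-257, 3) ≈ -85.667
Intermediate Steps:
Function('Y')(I) = 0 (Function('Y')(I) = Mul(Rational(1, 9), 0) = 0)
Function('N')(u) = Add(-3, Mul(2, Pow(u, 2))) (Function('N')(u) = Add(Add(Pow(u, 2), Pow(u, 2)), -3) = Add(Mul(2, Pow(u, 2)), -3) = Add(-3, Mul(2, Pow(u, 2))))
Function('T')(n, Z) = Rational(-1, 3) (Function('T')(n, Z) = Pow(Add(-3, Mul(2, Pow(0, 2))), -1) = Pow(Add(-3, Mul(2, 0)), -1) = Pow(Add(-3, 0), -1) = Pow(-3, -1) = Rational(-1, 3))
Add(Mul(Function('T')(Mul(1, -1), -4), 140), -39) = Add(Mul(Rational(-1, 3), 140), -39) = Add(Rational(-140, 3), -39) = Rational(-257, 3)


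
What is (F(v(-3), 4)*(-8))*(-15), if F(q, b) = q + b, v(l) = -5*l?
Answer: 2280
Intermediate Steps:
F(q, b) = b + q
(F(v(-3), 4)*(-8))*(-15) = ((4 - 5*(-3))*(-8))*(-15) = ((4 + 15)*(-8))*(-15) = (19*(-8))*(-15) = -152*(-15) = 2280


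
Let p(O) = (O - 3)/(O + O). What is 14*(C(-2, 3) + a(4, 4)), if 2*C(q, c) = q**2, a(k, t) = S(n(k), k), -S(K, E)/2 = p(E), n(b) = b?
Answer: 49/2 ≈ 24.500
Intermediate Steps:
p(O) = (-3 + O)/(2*O) (p(O) = (-3 + O)/((2*O)) = (-3 + O)*(1/(2*O)) = (-3 + O)/(2*O))
S(K, E) = -(-3 + E)/E
a(k, t) = (3 - k)/k
C(q, c) = q**2/2
14*(C(-2, 3) + a(4, 4)) = 14*((1/2)*(-2)**2 + (3 - 1*4)/4) = 14*((1/2)*4 + (3 - 4)/4) = 14*(2 + (1/4)*(-1)) = 14*(2 - 1/4) = 14*(7/4) = 49/2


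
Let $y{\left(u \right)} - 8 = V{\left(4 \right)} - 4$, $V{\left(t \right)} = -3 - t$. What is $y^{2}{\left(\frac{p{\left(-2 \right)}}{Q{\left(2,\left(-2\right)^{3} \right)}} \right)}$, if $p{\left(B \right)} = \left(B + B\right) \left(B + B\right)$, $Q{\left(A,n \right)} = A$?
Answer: $9$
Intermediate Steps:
$p{\left(B \right)} = 4 B^{2}$ ($p{\left(B \right)} = 2 B 2 B = 4 B^{2}$)
$y{\left(u \right)} = -3$ ($y{\left(u \right)} = 8 - 11 = -3$)
$y^{2}{\left(\frac{p{\left(-2 \right)}}{Q{\left(2,\left(-2\right)^{3} \right)}} \right)} = \left(-3\right)^{2} = 9$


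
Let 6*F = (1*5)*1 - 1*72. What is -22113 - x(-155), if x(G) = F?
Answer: -132611/6 ≈ -22102.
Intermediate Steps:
F = -67/6 (F = ((1*5)*1 - 1*72)/6 = (5*1 - 72)/6 = (5 - 72)/6 = (⅙)*(-67) = -67/6 ≈ -11.167)
x(G) = -67/6
-22113 - x(-155) = -22113 - 1*(-67/6) = -22113 + 67/6 = -132611/6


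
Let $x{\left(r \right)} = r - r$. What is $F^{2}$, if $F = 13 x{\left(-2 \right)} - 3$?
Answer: $9$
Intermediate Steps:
$x{\left(r \right)} = 0$
$F = -3$ ($F = 13 \cdot 0 - 3 = 0 - 3 = -3$)
$F^{2} = \left(-3\right)^{2} = 9$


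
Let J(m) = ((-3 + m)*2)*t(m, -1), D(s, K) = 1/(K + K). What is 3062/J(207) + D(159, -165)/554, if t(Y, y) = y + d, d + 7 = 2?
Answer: -23324887/18647640 ≈ -1.2508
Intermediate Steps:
d = -5 (d = -7 + 2 = -5)
t(Y, y) = -5 + y (t(Y, y) = y - 5 = -5 + y)
D(s, K) = 1/(2*K)
J(m) = 36 - 12*m (J(m) = ((-3 + m)*2)*(-5 - 1) = (-6 + 2*m)*(-6) = 36 - 12*m)
3062/J(207) + D(159, -165)/554 = 3062/(36 - 12*207) + ((½)/(-165))/554 = 3062/(36 - 2484) + ((½)*(-1/165))*(1/554) = 3062/(-2448) - 1/330*1/554 = 3062*(-1/2448) - 1/182820 = -1531/1224 - 1/182820 = -23324887/18647640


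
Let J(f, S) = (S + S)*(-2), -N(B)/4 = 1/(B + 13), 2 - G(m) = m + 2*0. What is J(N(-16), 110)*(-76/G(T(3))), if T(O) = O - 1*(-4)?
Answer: -6688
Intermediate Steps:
T(O) = 4 + O (T(O) = O + 4 = 4 + O)
G(m) = 2 - m (G(m) = 2 - (m + 2*0) = 2 - (m + 0) = 2 - m)
N(B) = -4/(13 + B) (N(B) = -4/(B + 13) = -4/(13 + B))
J(f, S) = -4*S (J(f, S) = (2*S)*(-2) = -4*S)
J(N(-16), 110)*(-76/G(T(3))) = (-4*110)*(-76/(2 - (4 + 3))) = -(-33440)/(2 - 1*7) = -(-33440)/(2 - 7) = -(-33440)/(-5) = -(-33440)*(-1)/5 = -440*76/5 = -6688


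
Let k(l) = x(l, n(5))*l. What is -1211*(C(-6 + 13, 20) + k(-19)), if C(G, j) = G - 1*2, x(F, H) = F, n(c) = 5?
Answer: -443226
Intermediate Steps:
C(G, j) = -2 + G (C(G, j) = G - 2 = -2 + G)
k(l) = l**2 (k(l) = l*l = l**2)
-1211*(C(-6 + 13, 20) + k(-19)) = -1211*((-2 + (-6 + 13)) + (-19)**2) = -1211*((-2 + 7) + 361) = -1211*(5 + 361) = -1211*366 = -443226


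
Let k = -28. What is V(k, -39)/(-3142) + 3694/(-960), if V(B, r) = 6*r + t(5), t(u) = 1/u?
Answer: -569105/150816 ≈ -3.7735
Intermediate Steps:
t(u) = 1/u
V(B, r) = 1/5 + 6*r (V(B, r) = 6*r + 1/5 = 1/5 + 6*r)
V(k, -39)/(-3142) + 3694/(-960) = (1/5 + 6*(-39))/(-3142) + 3694/(-960) = (1/5 - 234)*(-1/3142) + 3694*(-1/960) = -1169/5*(-1/3142) - 1847/480 = 1169/15710 - 1847/480 = -569105/150816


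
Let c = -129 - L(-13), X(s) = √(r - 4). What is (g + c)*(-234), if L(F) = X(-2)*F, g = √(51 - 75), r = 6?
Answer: 30186 - 3042*√2 - 468*I*√6 ≈ 25884.0 - 1146.4*I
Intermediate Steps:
g = 2*I*√6 (g = √(-24) = 2*I*√6 ≈ 4.899*I)
X(s) = √2 (X(s) = √(6 - 4) = √2)
L(F) = F*√2 (L(F) = √2*F = F*√2)
c = -129 + 13*√2 (c = -129 - (-13)*√2 = -129 + 13*√2 ≈ -110.62)
(g + c)*(-234) = (2*I*√6 + (-129 + 13*√2))*(-234) = (-129 + 13*√2 + 2*I*√6)*(-234) = 30186 - 3042*√2 - 468*I*√6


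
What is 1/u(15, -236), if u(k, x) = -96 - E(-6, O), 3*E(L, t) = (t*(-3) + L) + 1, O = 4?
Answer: -3/271 ≈ -0.011070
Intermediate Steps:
E(L, t) = ⅓ - t + L/3 (E(L, t) = ((t*(-3) + L) + 1)/3 = ((-3*t + L) + 1)/3 = ((L - 3*t) + 1)/3 = (1 + L - 3*t)/3 = ⅓ - t + L/3)
u(k, x) = -271/3 (u(k, x) = -96 - (⅓ - 1*4 + (⅓)*(-6)) = -96 - (⅓ - 4 - 2) = -96 - 1*(-17/3) = -96 + 17/3 = -271/3)
1/u(15, -236) = 1/(-271/3) = -3/271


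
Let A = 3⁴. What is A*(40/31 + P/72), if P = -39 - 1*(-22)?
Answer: 21177/248 ≈ 85.391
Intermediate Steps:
P = -17 (P = -39 + 22 = -17)
A = 81
A*(40/31 + P/72) = 81*(40/31 - 17/72) = 81*(2353/2232) = 21177/248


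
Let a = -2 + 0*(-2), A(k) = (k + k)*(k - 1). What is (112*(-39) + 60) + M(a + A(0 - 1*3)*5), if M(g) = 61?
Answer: -4247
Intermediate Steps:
A(k) = 2*k*(-1 + k) (A(k) = (2*k)*(-1 + k) = 2*k*(-1 + k))
a = -2 (a = -2 + 0 = -2)
(112*(-39) + 60) + M(a + A(0 - 1*3)*5) = (112*(-39) + 60) + 61 = (-4368 + 60) + 61 = -4308 + 61 = -4247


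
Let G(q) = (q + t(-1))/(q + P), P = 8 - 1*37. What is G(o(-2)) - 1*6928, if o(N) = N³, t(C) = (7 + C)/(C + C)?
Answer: -256325/37 ≈ -6927.7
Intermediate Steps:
t(C) = (7 + C)/(2*C) (t(C) = (7 + C)/((2*C)) = (7 + C)*(1/(2*C)) = (7 + C)/(2*C))
P = -29 (P = 8 - 37 = -29)
G(q) = (-3 + q)/(-29 + q) (G(q) = (q + (½)*(7 - 1)/(-1))/(q - 29) = (q + (½)*(-1)*6)/(-29 + q) = (q - 3)/(-29 + q) = (-3 + q)/(-29 + q))
G(o(-2)) - 1*6928 = (-3 + (-2)³)/(-29 + (-2)³) - 1*6928 = (-3 - 8)/(-29 - 8) - 6928 = -11/(-37) - 6928 = -1/37*(-11) - 6928 = 11/37 - 6928 = -256325/37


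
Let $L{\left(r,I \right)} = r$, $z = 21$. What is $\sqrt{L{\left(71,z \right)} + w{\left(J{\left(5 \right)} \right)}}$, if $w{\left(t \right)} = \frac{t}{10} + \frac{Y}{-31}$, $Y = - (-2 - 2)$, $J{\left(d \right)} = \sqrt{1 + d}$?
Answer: $\frac{\sqrt{6810700 + 9610 \sqrt{6}}}{310} \approx 8.433$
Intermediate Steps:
$Y = 4$ ($Y = \left(-1\right) \left(-4\right) = 4$)
$w{\left(t \right)} = - \frac{4}{31} + \frac{t}{10}$ ($w{\left(t \right)} = \frac{t}{10} + \frac{4}{-31} = t \frac{1}{10} + 4 \left(- \frac{1}{31}\right) = \frac{t}{10} - \frac{4}{31} = - \frac{4}{31} + \frac{t}{10}$)
$\sqrt{L{\left(71,z \right)} + w{\left(J{\left(5 \right)} \right)}} = \sqrt{71 - \left(\frac{4}{31} - \frac{\sqrt{1 + 5}}{10}\right)} = \sqrt{71 - \left(\frac{4}{31} - \frac{\sqrt{6}}{10}\right)} = \sqrt{\frac{2197}{31} + \frac{\sqrt{6}}{10}}$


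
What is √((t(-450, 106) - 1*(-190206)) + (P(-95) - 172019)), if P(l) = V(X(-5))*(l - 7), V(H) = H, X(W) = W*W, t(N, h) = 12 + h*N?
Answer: I*√32051 ≈ 179.03*I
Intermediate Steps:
t(N, h) = 12 + N*h
X(W) = W²
P(l) = -175 + 25*l (P(l) = (-5)²*(l - 7) = 25*(-7 + l) = -175 + 25*l)
√((t(-450, 106) - 1*(-190206)) + (P(-95) - 172019)) = √(((12 - 450*106) - 1*(-190206)) + ((-175 + 25*(-95)) - 172019)) = √(((12 - 47700) + 190206) + ((-175 - 2375) - 172019)) = √((-47688 + 190206) + (-2550 - 172019)) = √(142518 - 174569) = √(-32051) = I*√32051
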